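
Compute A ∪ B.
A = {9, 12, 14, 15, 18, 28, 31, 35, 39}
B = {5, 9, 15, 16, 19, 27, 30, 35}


Set A = {9, 12, 14, 15, 18, 28, 31, 35, 39}
Set B = {5, 9, 15, 16, 19, 27, 30, 35}
A ∪ B includes all elements in either set.
Elements from A: {9, 12, 14, 15, 18, 28, 31, 35, 39}
Elements from B not already included: {5, 16, 19, 27, 30}
A ∪ B = {5, 9, 12, 14, 15, 16, 18, 19, 27, 28, 30, 31, 35, 39}

{5, 9, 12, 14, 15, 16, 18, 19, 27, 28, 30, 31, 35, 39}


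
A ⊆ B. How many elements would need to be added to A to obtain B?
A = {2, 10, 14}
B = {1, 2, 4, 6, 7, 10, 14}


Set A = {2, 10, 14}, |A| = 3
Set B = {1, 2, 4, 6, 7, 10, 14}, |B| = 7
Since A ⊆ B: B \ A = {1, 4, 6, 7}
|B| - |A| = 7 - 3 = 4

4


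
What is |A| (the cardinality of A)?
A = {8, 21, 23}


Set A = {8, 21, 23}
Listing elements: 8, 21, 23
Counting: 3 elements
|A| = 3

3


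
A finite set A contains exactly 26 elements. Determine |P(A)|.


The set has 26 elements.
The power set contains all possible subsets.
|P(A)| = 2^|A| = 2^26 = 67108864

67108864


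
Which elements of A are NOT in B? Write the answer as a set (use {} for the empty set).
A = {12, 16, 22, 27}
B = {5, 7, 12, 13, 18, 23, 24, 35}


Set A = {12, 16, 22, 27}
Set B = {5, 7, 12, 13, 18, 23, 24, 35}
Check each element of A against B:
12 ∈ B, 16 ∉ B (include), 22 ∉ B (include), 27 ∉ B (include)
Elements of A not in B: {16, 22, 27}

{16, 22, 27}


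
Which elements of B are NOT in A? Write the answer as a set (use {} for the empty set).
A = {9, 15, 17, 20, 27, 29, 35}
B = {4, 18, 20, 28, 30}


Set A = {9, 15, 17, 20, 27, 29, 35}
Set B = {4, 18, 20, 28, 30}
Check each element of B against A:
4 ∉ A (include), 18 ∉ A (include), 20 ∈ A, 28 ∉ A (include), 30 ∉ A (include)
Elements of B not in A: {4, 18, 28, 30}

{4, 18, 28, 30}


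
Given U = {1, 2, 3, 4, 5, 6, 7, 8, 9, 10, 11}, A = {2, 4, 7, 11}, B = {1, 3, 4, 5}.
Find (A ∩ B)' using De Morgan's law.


U = {1, 2, 3, 4, 5, 6, 7, 8, 9, 10, 11}
A = {2, 4, 7, 11}, B = {1, 3, 4, 5}
A ∩ B = {4}
(A ∩ B)' = U \ (A ∩ B) = {1, 2, 3, 5, 6, 7, 8, 9, 10, 11}
Verification via A' ∪ B': A' = {1, 3, 5, 6, 8, 9, 10}, B' = {2, 6, 7, 8, 9, 10, 11}
A' ∪ B' = {1, 2, 3, 5, 6, 7, 8, 9, 10, 11} ✓

{1, 2, 3, 5, 6, 7, 8, 9, 10, 11}


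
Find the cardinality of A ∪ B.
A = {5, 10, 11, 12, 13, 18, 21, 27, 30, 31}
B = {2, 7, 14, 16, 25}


Set A = {5, 10, 11, 12, 13, 18, 21, 27, 30, 31}, |A| = 10
Set B = {2, 7, 14, 16, 25}, |B| = 5
A ∩ B = {}, |A ∩ B| = 0
|A ∪ B| = |A| + |B| - |A ∩ B| = 10 + 5 - 0 = 15

15


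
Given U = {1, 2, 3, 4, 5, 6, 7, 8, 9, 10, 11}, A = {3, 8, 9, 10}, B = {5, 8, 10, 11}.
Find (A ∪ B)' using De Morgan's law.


U = {1, 2, 3, 4, 5, 6, 7, 8, 9, 10, 11}
A = {3, 8, 9, 10}, B = {5, 8, 10, 11}
A ∪ B = {3, 5, 8, 9, 10, 11}
(A ∪ B)' = U \ (A ∪ B) = {1, 2, 4, 6, 7}
Verification via A' ∩ B': A' = {1, 2, 4, 5, 6, 7, 11}, B' = {1, 2, 3, 4, 6, 7, 9}
A' ∩ B' = {1, 2, 4, 6, 7} ✓

{1, 2, 4, 6, 7}


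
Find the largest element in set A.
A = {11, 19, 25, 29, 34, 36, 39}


Set A = {11, 19, 25, 29, 34, 36, 39}
Elements in ascending order: 11, 19, 25, 29, 34, 36, 39
The largest element is 39.

39


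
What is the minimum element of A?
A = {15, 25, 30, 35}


Set A = {15, 25, 30, 35}
Elements in ascending order: 15, 25, 30, 35
The smallest element is 15.

15


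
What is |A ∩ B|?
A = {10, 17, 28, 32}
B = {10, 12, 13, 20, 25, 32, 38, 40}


Set A = {10, 17, 28, 32}
Set B = {10, 12, 13, 20, 25, 32, 38, 40}
A ∩ B = {10, 32}
|A ∩ B| = 2

2


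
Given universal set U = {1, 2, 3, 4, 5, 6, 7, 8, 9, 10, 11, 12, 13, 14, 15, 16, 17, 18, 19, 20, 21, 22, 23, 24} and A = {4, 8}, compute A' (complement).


Universal set U = {1, 2, 3, 4, 5, 6, 7, 8, 9, 10, 11, 12, 13, 14, 15, 16, 17, 18, 19, 20, 21, 22, 23, 24}
Set A = {4, 8}
A' = U \ A = elements in U but not in A
Checking each element of U:
1 (not in A, include), 2 (not in A, include), 3 (not in A, include), 4 (in A, exclude), 5 (not in A, include), 6 (not in A, include), 7 (not in A, include), 8 (in A, exclude), 9 (not in A, include), 10 (not in A, include), 11 (not in A, include), 12 (not in A, include), 13 (not in A, include), 14 (not in A, include), 15 (not in A, include), 16 (not in A, include), 17 (not in A, include), 18 (not in A, include), 19 (not in A, include), 20 (not in A, include), 21 (not in A, include), 22 (not in A, include), 23 (not in A, include), 24 (not in A, include)
A' = {1, 2, 3, 5, 6, 7, 9, 10, 11, 12, 13, 14, 15, 16, 17, 18, 19, 20, 21, 22, 23, 24}

{1, 2, 3, 5, 6, 7, 9, 10, 11, 12, 13, 14, 15, 16, 17, 18, 19, 20, 21, 22, 23, 24}


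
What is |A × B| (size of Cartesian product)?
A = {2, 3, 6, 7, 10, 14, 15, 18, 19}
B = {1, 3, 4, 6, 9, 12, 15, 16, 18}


Set A = {2, 3, 6, 7, 10, 14, 15, 18, 19} has 9 elements.
Set B = {1, 3, 4, 6, 9, 12, 15, 16, 18} has 9 elements.
|A × B| = |A| × |B| = 9 × 9 = 81

81


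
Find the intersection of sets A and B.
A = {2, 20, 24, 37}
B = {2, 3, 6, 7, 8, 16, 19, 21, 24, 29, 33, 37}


Set A = {2, 20, 24, 37}
Set B = {2, 3, 6, 7, 8, 16, 19, 21, 24, 29, 33, 37}
A ∩ B includes only elements in both sets.
Check each element of A against B:
2 ✓, 20 ✗, 24 ✓, 37 ✓
A ∩ B = {2, 24, 37}

{2, 24, 37}


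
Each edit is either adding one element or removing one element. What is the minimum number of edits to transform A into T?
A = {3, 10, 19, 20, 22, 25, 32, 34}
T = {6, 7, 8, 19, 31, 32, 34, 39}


Set A = {3, 10, 19, 20, 22, 25, 32, 34}
Set T = {6, 7, 8, 19, 31, 32, 34, 39}
Elements to remove from A (in A, not in T): {3, 10, 20, 22, 25} → 5 removals
Elements to add to A (in T, not in A): {6, 7, 8, 31, 39} → 5 additions
Total edits = 5 + 5 = 10

10


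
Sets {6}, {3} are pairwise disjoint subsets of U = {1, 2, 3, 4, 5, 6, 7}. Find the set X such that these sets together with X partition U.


U = {1, 2, 3, 4, 5, 6, 7}
Shown blocks: {6}, {3}
A partition's blocks are pairwise disjoint and cover U, so the missing block = U \ (union of shown blocks).
Union of shown blocks: {3, 6}
Missing block = U \ (union) = {1, 2, 4, 5, 7}

{1, 2, 4, 5, 7}


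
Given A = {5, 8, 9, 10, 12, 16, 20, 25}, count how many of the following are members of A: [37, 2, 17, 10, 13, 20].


Set A = {5, 8, 9, 10, 12, 16, 20, 25}
Candidates: [37, 2, 17, 10, 13, 20]
Check each candidate:
37 ∉ A, 2 ∉ A, 17 ∉ A, 10 ∈ A, 13 ∉ A, 20 ∈ A
Count of candidates in A: 2

2


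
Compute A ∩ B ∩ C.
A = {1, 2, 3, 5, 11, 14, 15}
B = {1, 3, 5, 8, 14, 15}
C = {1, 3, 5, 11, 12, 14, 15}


Set A = {1, 2, 3, 5, 11, 14, 15}
Set B = {1, 3, 5, 8, 14, 15}
Set C = {1, 3, 5, 11, 12, 14, 15}
First, A ∩ B = {1, 3, 5, 14, 15}
Then, (A ∩ B) ∩ C = {1, 3, 5, 14, 15}

{1, 3, 5, 14, 15}


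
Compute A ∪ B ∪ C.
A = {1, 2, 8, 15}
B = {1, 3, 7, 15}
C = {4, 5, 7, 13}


Set A = {1, 2, 8, 15}
Set B = {1, 3, 7, 15}
Set C = {4, 5, 7, 13}
First, A ∪ B = {1, 2, 3, 7, 8, 15}
Then, (A ∪ B) ∪ C = {1, 2, 3, 4, 5, 7, 8, 13, 15}

{1, 2, 3, 4, 5, 7, 8, 13, 15}


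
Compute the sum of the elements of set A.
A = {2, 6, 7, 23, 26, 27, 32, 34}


Set A = {2, 6, 7, 23, 26, 27, 32, 34}
Sum = 2 + 6 + 7 + 23 + 26 + 27 + 32 + 34 = 157

157


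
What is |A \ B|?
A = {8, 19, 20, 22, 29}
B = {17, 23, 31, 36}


Set A = {8, 19, 20, 22, 29}
Set B = {17, 23, 31, 36}
A \ B = {8, 19, 20, 22, 29}
|A \ B| = 5

5


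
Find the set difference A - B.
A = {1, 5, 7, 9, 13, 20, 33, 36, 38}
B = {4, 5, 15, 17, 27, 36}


Set A = {1, 5, 7, 9, 13, 20, 33, 36, 38}
Set B = {4, 5, 15, 17, 27, 36}
A \ B includes elements in A that are not in B.
Check each element of A:
1 (not in B, keep), 5 (in B, remove), 7 (not in B, keep), 9 (not in B, keep), 13 (not in B, keep), 20 (not in B, keep), 33 (not in B, keep), 36 (in B, remove), 38 (not in B, keep)
A \ B = {1, 7, 9, 13, 20, 33, 38}

{1, 7, 9, 13, 20, 33, 38}


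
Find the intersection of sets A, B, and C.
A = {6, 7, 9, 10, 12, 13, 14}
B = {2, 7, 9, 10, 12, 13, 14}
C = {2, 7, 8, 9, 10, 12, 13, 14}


Set A = {6, 7, 9, 10, 12, 13, 14}
Set B = {2, 7, 9, 10, 12, 13, 14}
Set C = {2, 7, 8, 9, 10, 12, 13, 14}
First, A ∩ B = {7, 9, 10, 12, 13, 14}
Then, (A ∩ B) ∩ C = {7, 9, 10, 12, 13, 14}

{7, 9, 10, 12, 13, 14}


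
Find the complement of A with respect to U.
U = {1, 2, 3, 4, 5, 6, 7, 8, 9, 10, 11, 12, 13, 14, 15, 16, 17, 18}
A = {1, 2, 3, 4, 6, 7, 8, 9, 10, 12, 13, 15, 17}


Universal set U = {1, 2, 3, 4, 5, 6, 7, 8, 9, 10, 11, 12, 13, 14, 15, 16, 17, 18}
Set A = {1, 2, 3, 4, 6, 7, 8, 9, 10, 12, 13, 15, 17}
A' = U \ A = elements in U but not in A
Checking each element of U:
1 (in A, exclude), 2 (in A, exclude), 3 (in A, exclude), 4 (in A, exclude), 5 (not in A, include), 6 (in A, exclude), 7 (in A, exclude), 8 (in A, exclude), 9 (in A, exclude), 10 (in A, exclude), 11 (not in A, include), 12 (in A, exclude), 13 (in A, exclude), 14 (not in A, include), 15 (in A, exclude), 16 (not in A, include), 17 (in A, exclude), 18 (not in A, include)
A' = {5, 11, 14, 16, 18}

{5, 11, 14, 16, 18}


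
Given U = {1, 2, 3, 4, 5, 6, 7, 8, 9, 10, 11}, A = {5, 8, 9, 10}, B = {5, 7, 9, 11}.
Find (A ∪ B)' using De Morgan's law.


U = {1, 2, 3, 4, 5, 6, 7, 8, 9, 10, 11}
A = {5, 8, 9, 10}, B = {5, 7, 9, 11}
A ∪ B = {5, 7, 8, 9, 10, 11}
(A ∪ B)' = U \ (A ∪ B) = {1, 2, 3, 4, 6}
Verification via A' ∩ B': A' = {1, 2, 3, 4, 6, 7, 11}, B' = {1, 2, 3, 4, 6, 8, 10}
A' ∩ B' = {1, 2, 3, 4, 6} ✓

{1, 2, 3, 4, 6}


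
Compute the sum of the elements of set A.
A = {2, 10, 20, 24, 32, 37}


Set A = {2, 10, 20, 24, 32, 37}
Sum = 2 + 10 + 20 + 24 + 32 + 37 = 125

125


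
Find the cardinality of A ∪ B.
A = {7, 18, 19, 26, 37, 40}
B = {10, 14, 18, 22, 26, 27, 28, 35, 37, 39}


Set A = {7, 18, 19, 26, 37, 40}, |A| = 6
Set B = {10, 14, 18, 22, 26, 27, 28, 35, 37, 39}, |B| = 10
A ∩ B = {18, 26, 37}, |A ∩ B| = 3
|A ∪ B| = |A| + |B| - |A ∩ B| = 6 + 10 - 3 = 13

13


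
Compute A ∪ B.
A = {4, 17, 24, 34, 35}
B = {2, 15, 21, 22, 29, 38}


Set A = {4, 17, 24, 34, 35}
Set B = {2, 15, 21, 22, 29, 38}
A ∪ B includes all elements in either set.
Elements from A: {4, 17, 24, 34, 35}
Elements from B not already included: {2, 15, 21, 22, 29, 38}
A ∪ B = {2, 4, 15, 17, 21, 22, 24, 29, 34, 35, 38}

{2, 4, 15, 17, 21, 22, 24, 29, 34, 35, 38}


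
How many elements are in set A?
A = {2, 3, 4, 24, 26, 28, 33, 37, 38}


Set A = {2, 3, 4, 24, 26, 28, 33, 37, 38}
Listing elements: 2, 3, 4, 24, 26, 28, 33, 37, 38
Counting: 9 elements
|A| = 9

9


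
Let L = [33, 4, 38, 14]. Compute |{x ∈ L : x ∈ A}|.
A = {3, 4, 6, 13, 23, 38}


Set A = {3, 4, 6, 13, 23, 38}
Candidates: [33, 4, 38, 14]
Check each candidate:
33 ∉ A, 4 ∈ A, 38 ∈ A, 14 ∉ A
Count of candidates in A: 2

2


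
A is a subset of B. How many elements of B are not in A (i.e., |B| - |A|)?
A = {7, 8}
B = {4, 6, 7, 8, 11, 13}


Set A = {7, 8}, |A| = 2
Set B = {4, 6, 7, 8, 11, 13}, |B| = 6
Since A ⊆ B: B \ A = {4, 6, 11, 13}
|B| - |A| = 6 - 2 = 4

4


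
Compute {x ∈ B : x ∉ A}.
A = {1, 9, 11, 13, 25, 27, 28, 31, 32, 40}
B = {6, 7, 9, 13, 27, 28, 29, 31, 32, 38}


Set A = {1, 9, 11, 13, 25, 27, 28, 31, 32, 40}
Set B = {6, 7, 9, 13, 27, 28, 29, 31, 32, 38}
Check each element of B against A:
6 ∉ A (include), 7 ∉ A (include), 9 ∈ A, 13 ∈ A, 27 ∈ A, 28 ∈ A, 29 ∉ A (include), 31 ∈ A, 32 ∈ A, 38 ∉ A (include)
Elements of B not in A: {6, 7, 29, 38}

{6, 7, 29, 38}


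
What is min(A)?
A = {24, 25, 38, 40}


Set A = {24, 25, 38, 40}
Elements in ascending order: 24, 25, 38, 40
The smallest element is 24.

24


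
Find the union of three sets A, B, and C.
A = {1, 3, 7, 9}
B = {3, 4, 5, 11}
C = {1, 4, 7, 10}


Set A = {1, 3, 7, 9}
Set B = {3, 4, 5, 11}
Set C = {1, 4, 7, 10}
First, A ∪ B = {1, 3, 4, 5, 7, 9, 11}
Then, (A ∪ B) ∪ C = {1, 3, 4, 5, 7, 9, 10, 11}

{1, 3, 4, 5, 7, 9, 10, 11}


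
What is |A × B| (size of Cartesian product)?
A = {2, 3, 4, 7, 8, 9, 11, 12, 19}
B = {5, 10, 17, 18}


Set A = {2, 3, 4, 7, 8, 9, 11, 12, 19} has 9 elements.
Set B = {5, 10, 17, 18} has 4 elements.
|A × B| = |A| × |B| = 9 × 4 = 36

36


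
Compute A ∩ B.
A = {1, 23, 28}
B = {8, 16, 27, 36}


Set A = {1, 23, 28}
Set B = {8, 16, 27, 36}
A ∩ B includes only elements in both sets.
Check each element of A against B:
1 ✗, 23 ✗, 28 ✗
A ∩ B = {}

{}


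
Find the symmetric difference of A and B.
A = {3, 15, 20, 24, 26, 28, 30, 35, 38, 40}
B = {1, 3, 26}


Set A = {3, 15, 20, 24, 26, 28, 30, 35, 38, 40}
Set B = {1, 3, 26}
A △ B = (A \ B) ∪ (B \ A)
Elements in A but not B: {15, 20, 24, 28, 30, 35, 38, 40}
Elements in B but not A: {1}
A △ B = {1, 15, 20, 24, 28, 30, 35, 38, 40}

{1, 15, 20, 24, 28, 30, 35, 38, 40}


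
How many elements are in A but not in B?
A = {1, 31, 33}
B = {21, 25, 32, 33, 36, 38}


Set A = {1, 31, 33}
Set B = {21, 25, 32, 33, 36, 38}
A \ B = {1, 31}
|A \ B| = 2

2


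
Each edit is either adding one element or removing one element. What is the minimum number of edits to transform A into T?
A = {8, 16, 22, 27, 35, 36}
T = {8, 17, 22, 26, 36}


Set A = {8, 16, 22, 27, 35, 36}
Set T = {8, 17, 22, 26, 36}
Elements to remove from A (in A, not in T): {16, 27, 35} → 3 removals
Elements to add to A (in T, not in A): {17, 26} → 2 additions
Total edits = 3 + 2 = 5

5


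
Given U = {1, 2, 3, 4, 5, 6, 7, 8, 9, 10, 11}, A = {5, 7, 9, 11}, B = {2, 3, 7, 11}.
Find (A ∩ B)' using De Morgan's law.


U = {1, 2, 3, 4, 5, 6, 7, 8, 9, 10, 11}
A = {5, 7, 9, 11}, B = {2, 3, 7, 11}
A ∩ B = {7, 11}
(A ∩ B)' = U \ (A ∩ B) = {1, 2, 3, 4, 5, 6, 8, 9, 10}
Verification via A' ∪ B': A' = {1, 2, 3, 4, 6, 8, 10}, B' = {1, 4, 5, 6, 8, 9, 10}
A' ∪ B' = {1, 2, 3, 4, 5, 6, 8, 9, 10} ✓

{1, 2, 3, 4, 5, 6, 8, 9, 10}


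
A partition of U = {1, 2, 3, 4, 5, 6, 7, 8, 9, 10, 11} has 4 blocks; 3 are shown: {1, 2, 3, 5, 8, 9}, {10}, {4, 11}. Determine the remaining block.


U = {1, 2, 3, 4, 5, 6, 7, 8, 9, 10, 11}
Shown blocks: {1, 2, 3, 5, 8, 9}, {10}, {4, 11}
A partition's blocks are pairwise disjoint and cover U, so the missing block = U \ (union of shown blocks).
Union of shown blocks: {1, 2, 3, 4, 5, 8, 9, 10, 11}
Missing block = U \ (union) = {6, 7}

{6, 7}


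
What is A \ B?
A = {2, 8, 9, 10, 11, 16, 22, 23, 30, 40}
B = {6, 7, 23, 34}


Set A = {2, 8, 9, 10, 11, 16, 22, 23, 30, 40}
Set B = {6, 7, 23, 34}
A \ B includes elements in A that are not in B.
Check each element of A:
2 (not in B, keep), 8 (not in B, keep), 9 (not in B, keep), 10 (not in B, keep), 11 (not in B, keep), 16 (not in B, keep), 22 (not in B, keep), 23 (in B, remove), 30 (not in B, keep), 40 (not in B, keep)
A \ B = {2, 8, 9, 10, 11, 16, 22, 30, 40}

{2, 8, 9, 10, 11, 16, 22, 30, 40}


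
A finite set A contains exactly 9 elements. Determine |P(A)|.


The set has 9 elements.
The power set contains all possible subsets.
|P(A)| = 2^|A| = 2^9 = 512

512


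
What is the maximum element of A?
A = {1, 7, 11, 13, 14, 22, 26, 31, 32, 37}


Set A = {1, 7, 11, 13, 14, 22, 26, 31, 32, 37}
Elements in ascending order: 1, 7, 11, 13, 14, 22, 26, 31, 32, 37
The largest element is 37.

37


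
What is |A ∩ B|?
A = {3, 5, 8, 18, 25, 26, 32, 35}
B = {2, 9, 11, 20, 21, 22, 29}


Set A = {3, 5, 8, 18, 25, 26, 32, 35}
Set B = {2, 9, 11, 20, 21, 22, 29}
A ∩ B = {}
|A ∩ B| = 0

0


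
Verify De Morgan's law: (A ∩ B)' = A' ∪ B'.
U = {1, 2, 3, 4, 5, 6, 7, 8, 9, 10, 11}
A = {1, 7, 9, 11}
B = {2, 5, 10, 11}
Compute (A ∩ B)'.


U = {1, 2, 3, 4, 5, 6, 7, 8, 9, 10, 11}
A = {1, 7, 9, 11}, B = {2, 5, 10, 11}
A ∩ B = {11}
(A ∩ B)' = U \ (A ∩ B) = {1, 2, 3, 4, 5, 6, 7, 8, 9, 10}
Verification via A' ∪ B': A' = {2, 3, 4, 5, 6, 8, 10}, B' = {1, 3, 4, 6, 7, 8, 9}
A' ∪ B' = {1, 2, 3, 4, 5, 6, 7, 8, 9, 10} ✓

{1, 2, 3, 4, 5, 6, 7, 8, 9, 10}


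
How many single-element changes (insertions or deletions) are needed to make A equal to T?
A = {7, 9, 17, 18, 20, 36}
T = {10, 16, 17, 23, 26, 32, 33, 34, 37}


Set A = {7, 9, 17, 18, 20, 36}
Set T = {10, 16, 17, 23, 26, 32, 33, 34, 37}
Elements to remove from A (in A, not in T): {7, 9, 18, 20, 36} → 5 removals
Elements to add to A (in T, not in A): {10, 16, 23, 26, 32, 33, 34, 37} → 8 additions
Total edits = 5 + 8 = 13

13


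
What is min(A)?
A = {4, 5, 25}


Set A = {4, 5, 25}
Elements in ascending order: 4, 5, 25
The smallest element is 4.

4


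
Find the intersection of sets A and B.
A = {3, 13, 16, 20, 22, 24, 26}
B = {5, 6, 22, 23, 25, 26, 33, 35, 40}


Set A = {3, 13, 16, 20, 22, 24, 26}
Set B = {5, 6, 22, 23, 25, 26, 33, 35, 40}
A ∩ B includes only elements in both sets.
Check each element of A against B:
3 ✗, 13 ✗, 16 ✗, 20 ✗, 22 ✓, 24 ✗, 26 ✓
A ∩ B = {22, 26}

{22, 26}


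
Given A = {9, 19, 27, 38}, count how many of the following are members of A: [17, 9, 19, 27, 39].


Set A = {9, 19, 27, 38}
Candidates: [17, 9, 19, 27, 39]
Check each candidate:
17 ∉ A, 9 ∈ A, 19 ∈ A, 27 ∈ A, 39 ∉ A
Count of candidates in A: 3

3


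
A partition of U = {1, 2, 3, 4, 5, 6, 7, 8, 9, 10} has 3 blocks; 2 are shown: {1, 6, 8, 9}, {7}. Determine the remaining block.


U = {1, 2, 3, 4, 5, 6, 7, 8, 9, 10}
Shown blocks: {1, 6, 8, 9}, {7}
A partition's blocks are pairwise disjoint and cover U, so the missing block = U \ (union of shown blocks).
Union of shown blocks: {1, 6, 7, 8, 9}
Missing block = U \ (union) = {2, 3, 4, 5, 10}

{2, 3, 4, 5, 10}


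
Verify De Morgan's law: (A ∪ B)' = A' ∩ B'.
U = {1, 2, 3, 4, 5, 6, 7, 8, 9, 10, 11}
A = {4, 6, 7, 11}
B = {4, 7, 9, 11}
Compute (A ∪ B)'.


U = {1, 2, 3, 4, 5, 6, 7, 8, 9, 10, 11}
A = {4, 6, 7, 11}, B = {4, 7, 9, 11}
A ∪ B = {4, 6, 7, 9, 11}
(A ∪ B)' = U \ (A ∪ B) = {1, 2, 3, 5, 8, 10}
Verification via A' ∩ B': A' = {1, 2, 3, 5, 8, 9, 10}, B' = {1, 2, 3, 5, 6, 8, 10}
A' ∩ B' = {1, 2, 3, 5, 8, 10} ✓

{1, 2, 3, 5, 8, 10}


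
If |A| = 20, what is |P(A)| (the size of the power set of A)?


The set has 20 elements.
The power set contains all possible subsets.
|P(A)| = 2^|A| = 2^20 = 1048576

1048576


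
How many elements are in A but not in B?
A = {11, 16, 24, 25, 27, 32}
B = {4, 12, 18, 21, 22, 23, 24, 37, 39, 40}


Set A = {11, 16, 24, 25, 27, 32}
Set B = {4, 12, 18, 21, 22, 23, 24, 37, 39, 40}
A \ B = {11, 16, 25, 27, 32}
|A \ B| = 5

5


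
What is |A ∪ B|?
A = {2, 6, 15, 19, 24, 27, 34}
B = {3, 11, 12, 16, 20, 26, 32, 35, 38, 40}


Set A = {2, 6, 15, 19, 24, 27, 34}, |A| = 7
Set B = {3, 11, 12, 16, 20, 26, 32, 35, 38, 40}, |B| = 10
A ∩ B = {}, |A ∩ B| = 0
|A ∪ B| = |A| + |B| - |A ∩ B| = 7 + 10 - 0 = 17

17


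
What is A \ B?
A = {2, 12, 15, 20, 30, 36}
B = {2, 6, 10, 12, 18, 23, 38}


Set A = {2, 12, 15, 20, 30, 36}
Set B = {2, 6, 10, 12, 18, 23, 38}
A \ B includes elements in A that are not in B.
Check each element of A:
2 (in B, remove), 12 (in B, remove), 15 (not in B, keep), 20 (not in B, keep), 30 (not in B, keep), 36 (not in B, keep)
A \ B = {15, 20, 30, 36}

{15, 20, 30, 36}


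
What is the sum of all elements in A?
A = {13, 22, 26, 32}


Set A = {13, 22, 26, 32}
Sum = 13 + 22 + 26 + 32 = 93

93


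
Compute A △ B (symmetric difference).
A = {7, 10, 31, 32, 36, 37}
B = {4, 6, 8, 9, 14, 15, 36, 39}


Set A = {7, 10, 31, 32, 36, 37}
Set B = {4, 6, 8, 9, 14, 15, 36, 39}
A △ B = (A \ B) ∪ (B \ A)
Elements in A but not B: {7, 10, 31, 32, 37}
Elements in B but not A: {4, 6, 8, 9, 14, 15, 39}
A △ B = {4, 6, 7, 8, 9, 10, 14, 15, 31, 32, 37, 39}

{4, 6, 7, 8, 9, 10, 14, 15, 31, 32, 37, 39}


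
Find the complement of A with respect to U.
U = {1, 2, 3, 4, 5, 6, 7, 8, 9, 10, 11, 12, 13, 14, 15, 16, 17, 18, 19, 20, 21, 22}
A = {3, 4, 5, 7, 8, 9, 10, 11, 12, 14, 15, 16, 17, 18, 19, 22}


Universal set U = {1, 2, 3, 4, 5, 6, 7, 8, 9, 10, 11, 12, 13, 14, 15, 16, 17, 18, 19, 20, 21, 22}
Set A = {3, 4, 5, 7, 8, 9, 10, 11, 12, 14, 15, 16, 17, 18, 19, 22}
A' = U \ A = elements in U but not in A
Checking each element of U:
1 (not in A, include), 2 (not in A, include), 3 (in A, exclude), 4 (in A, exclude), 5 (in A, exclude), 6 (not in A, include), 7 (in A, exclude), 8 (in A, exclude), 9 (in A, exclude), 10 (in A, exclude), 11 (in A, exclude), 12 (in A, exclude), 13 (not in A, include), 14 (in A, exclude), 15 (in A, exclude), 16 (in A, exclude), 17 (in A, exclude), 18 (in A, exclude), 19 (in A, exclude), 20 (not in A, include), 21 (not in A, include), 22 (in A, exclude)
A' = {1, 2, 6, 13, 20, 21}

{1, 2, 6, 13, 20, 21}


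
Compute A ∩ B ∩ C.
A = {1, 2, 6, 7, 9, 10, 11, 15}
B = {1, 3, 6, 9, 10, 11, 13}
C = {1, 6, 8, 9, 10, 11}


Set A = {1, 2, 6, 7, 9, 10, 11, 15}
Set B = {1, 3, 6, 9, 10, 11, 13}
Set C = {1, 6, 8, 9, 10, 11}
First, A ∩ B = {1, 6, 9, 10, 11}
Then, (A ∩ B) ∩ C = {1, 6, 9, 10, 11}

{1, 6, 9, 10, 11}


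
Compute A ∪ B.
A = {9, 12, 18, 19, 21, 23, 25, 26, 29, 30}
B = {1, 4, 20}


Set A = {9, 12, 18, 19, 21, 23, 25, 26, 29, 30}
Set B = {1, 4, 20}
A ∪ B includes all elements in either set.
Elements from A: {9, 12, 18, 19, 21, 23, 25, 26, 29, 30}
Elements from B not already included: {1, 4, 20}
A ∪ B = {1, 4, 9, 12, 18, 19, 20, 21, 23, 25, 26, 29, 30}

{1, 4, 9, 12, 18, 19, 20, 21, 23, 25, 26, 29, 30}


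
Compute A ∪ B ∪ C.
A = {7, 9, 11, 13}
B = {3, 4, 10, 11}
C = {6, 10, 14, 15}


Set A = {7, 9, 11, 13}
Set B = {3, 4, 10, 11}
Set C = {6, 10, 14, 15}
First, A ∪ B = {3, 4, 7, 9, 10, 11, 13}
Then, (A ∪ B) ∪ C = {3, 4, 6, 7, 9, 10, 11, 13, 14, 15}

{3, 4, 6, 7, 9, 10, 11, 13, 14, 15}


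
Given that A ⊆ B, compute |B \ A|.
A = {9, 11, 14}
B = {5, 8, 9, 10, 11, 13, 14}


Set A = {9, 11, 14}, |A| = 3
Set B = {5, 8, 9, 10, 11, 13, 14}, |B| = 7
Since A ⊆ B: B \ A = {5, 8, 10, 13}
|B| - |A| = 7 - 3 = 4

4


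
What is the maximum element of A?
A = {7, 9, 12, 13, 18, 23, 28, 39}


Set A = {7, 9, 12, 13, 18, 23, 28, 39}
Elements in ascending order: 7, 9, 12, 13, 18, 23, 28, 39
The largest element is 39.

39


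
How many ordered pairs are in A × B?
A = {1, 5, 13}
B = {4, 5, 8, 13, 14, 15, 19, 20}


Set A = {1, 5, 13} has 3 elements.
Set B = {4, 5, 8, 13, 14, 15, 19, 20} has 8 elements.
|A × B| = |A| × |B| = 3 × 8 = 24

24


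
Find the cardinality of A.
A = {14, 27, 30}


Set A = {14, 27, 30}
Listing elements: 14, 27, 30
Counting: 3 elements
|A| = 3

3


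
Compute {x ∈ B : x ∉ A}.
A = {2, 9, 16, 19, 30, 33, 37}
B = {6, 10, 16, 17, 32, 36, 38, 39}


Set A = {2, 9, 16, 19, 30, 33, 37}
Set B = {6, 10, 16, 17, 32, 36, 38, 39}
Check each element of B against A:
6 ∉ A (include), 10 ∉ A (include), 16 ∈ A, 17 ∉ A (include), 32 ∉ A (include), 36 ∉ A (include), 38 ∉ A (include), 39 ∉ A (include)
Elements of B not in A: {6, 10, 17, 32, 36, 38, 39}

{6, 10, 17, 32, 36, 38, 39}


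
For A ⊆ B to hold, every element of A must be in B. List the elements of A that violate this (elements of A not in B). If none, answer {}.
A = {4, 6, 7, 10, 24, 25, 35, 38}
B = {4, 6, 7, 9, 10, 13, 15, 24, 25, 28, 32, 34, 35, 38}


Set A = {4, 6, 7, 10, 24, 25, 35, 38}
Set B = {4, 6, 7, 9, 10, 13, 15, 24, 25, 28, 32, 34, 35, 38}
Check each element of A against B:
4 ∈ B, 6 ∈ B, 7 ∈ B, 10 ∈ B, 24 ∈ B, 25 ∈ B, 35 ∈ B, 38 ∈ B
Elements of A not in B: {}

{}


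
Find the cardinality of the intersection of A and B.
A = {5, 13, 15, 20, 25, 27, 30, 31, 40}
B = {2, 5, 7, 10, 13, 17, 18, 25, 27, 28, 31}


Set A = {5, 13, 15, 20, 25, 27, 30, 31, 40}
Set B = {2, 5, 7, 10, 13, 17, 18, 25, 27, 28, 31}
A ∩ B = {5, 13, 25, 27, 31}
|A ∩ B| = 5

5


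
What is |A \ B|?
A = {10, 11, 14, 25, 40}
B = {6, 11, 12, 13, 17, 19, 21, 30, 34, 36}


Set A = {10, 11, 14, 25, 40}
Set B = {6, 11, 12, 13, 17, 19, 21, 30, 34, 36}
A \ B = {10, 14, 25, 40}
|A \ B| = 4

4


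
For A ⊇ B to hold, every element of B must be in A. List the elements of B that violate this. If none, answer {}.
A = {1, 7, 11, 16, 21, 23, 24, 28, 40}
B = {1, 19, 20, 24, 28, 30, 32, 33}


Set A = {1, 7, 11, 16, 21, 23, 24, 28, 40}
Set B = {1, 19, 20, 24, 28, 30, 32, 33}
Check each element of B against A:
1 ∈ A, 19 ∉ A (include), 20 ∉ A (include), 24 ∈ A, 28 ∈ A, 30 ∉ A (include), 32 ∉ A (include), 33 ∉ A (include)
Elements of B not in A: {19, 20, 30, 32, 33}

{19, 20, 30, 32, 33}


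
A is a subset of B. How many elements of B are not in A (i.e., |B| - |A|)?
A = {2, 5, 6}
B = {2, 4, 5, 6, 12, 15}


Set A = {2, 5, 6}, |A| = 3
Set B = {2, 4, 5, 6, 12, 15}, |B| = 6
Since A ⊆ B: B \ A = {4, 12, 15}
|B| - |A| = 6 - 3 = 3

3


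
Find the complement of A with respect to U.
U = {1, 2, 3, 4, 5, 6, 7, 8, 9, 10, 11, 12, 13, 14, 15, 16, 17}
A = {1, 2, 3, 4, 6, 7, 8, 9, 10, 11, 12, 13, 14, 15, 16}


Universal set U = {1, 2, 3, 4, 5, 6, 7, 8, 9, 10, 11, 12, 13, 14, 15, 16, 17}
Set A = {1, 2, 3, 4, 6, 7, 8, 9, 10, 11, 12, 13, 14, 15, 16}
A' = U \ A = elements in U but not in A
Checking each element of U:
1 (in A, exclude), 2 (in A, exclude), 3 (in A, exclude), 4 (in A, exclude), 5 (not in A, include), 6 (in A, exclude), 7 (in A, exclude), 8 (in A, exclude), 9 (in A, exclude), 10 (in A, exclude), 11 (in A, exclude), 12 (in A, exclude), 13 (in A, exclude), 14 (in A, exclude), 15 (in A, exclude), 16 (in A, exclude), 17 (not in A, include)
A' = {5, 17}

{5, 17}


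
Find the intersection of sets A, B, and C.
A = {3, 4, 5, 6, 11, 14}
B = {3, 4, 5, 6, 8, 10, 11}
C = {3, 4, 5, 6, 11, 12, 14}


Set A = {3, 4, 5, 6, 11, 14}
Set B = {3, 4, 5, 6, 8, 10, 11}
Set C = {3, 4, 5, 6, 11, 12, 14}
First, A ∩ B = {3, 4, 5, 6, 11}
Then, (A ∩ B) ∩ C = {3, 4, 5, 6, 11}

{3, 4, 5, 6, 11}


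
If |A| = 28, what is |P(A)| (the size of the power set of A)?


The set has 28 elements.
The power set contains all possible subsets.
|P(A)| = 2^|A| = 2^28 = 268435456

268435456


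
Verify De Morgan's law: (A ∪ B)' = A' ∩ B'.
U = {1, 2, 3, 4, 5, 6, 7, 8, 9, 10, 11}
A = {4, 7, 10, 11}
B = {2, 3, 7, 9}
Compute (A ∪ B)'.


U = {1, 2, 3, 4, 5, 6, 7, 8, 9, 10, 11}
A = {4, 7, 10, 11}, B = {2, 3, 7, 9}
A ∪ B = {2, 3, 4, 7, 9, 10, 11}
(A ∪ B)' = U \ (A ∪ B) = {1, 5, 6, 8}
Verification via A' ∩ B': A' = {1, 2, 3, 5, 6, 8, 9}, B' = {1, 4, 5, 6, 8, 10, 11}
A' ∩ B' = {1, 5, 6, 8} ✓

{1, 5, 6, 8}


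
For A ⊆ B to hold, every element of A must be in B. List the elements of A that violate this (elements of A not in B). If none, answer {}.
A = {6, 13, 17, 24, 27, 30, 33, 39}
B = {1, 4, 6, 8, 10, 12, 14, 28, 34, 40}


Set A = {6, 13, 17, 24, 27, 30, 33, 39}
Set B = {1, 4, 6, 8, 10, 12, 14, 28, 34, 40}
Check each element of A against B:
6 ∈ B, 13 ∉ B (include), 17 ∉ B (include), 24 ∉ B (include), 27 ∉ B (include), 30 ∉ B (include), 33 ∉ B (include), 39 ∉ B (include)
Elements of A not in B: {13, 17, 24, 27, 30, 33, 39}

{13, 17, 24, 27, 30, 33, 39}


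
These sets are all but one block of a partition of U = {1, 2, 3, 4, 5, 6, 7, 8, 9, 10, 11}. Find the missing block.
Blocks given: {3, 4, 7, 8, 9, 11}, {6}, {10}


U = {1, 2, 3, 4, 5, 6, 7, 8, 9, 10, 11}
Shown blocks: {3, 4, 7, 8, 9, 11}, {6}, {10}
A partition's blocks are pairwise disjoint and cover U, so the missing block = U \ (union of shown blocks).
Union of shown blocks: {3, 4, 6, 7, 8, 9, 10, 11}
Missing block = U \ (union) = {1, 2, 5}

{1, 2, 5}


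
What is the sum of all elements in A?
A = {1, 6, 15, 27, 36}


Set A = {1, 6, 15, 27, 36}
Sum = 1 + 6 + 15 + 27 + 36 = 85

85


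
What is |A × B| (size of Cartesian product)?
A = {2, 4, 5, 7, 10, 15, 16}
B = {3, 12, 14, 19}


Set A = {2, 4, 5, 7, 10, 15, 16} has 7 elements.
Set B = {3, 12, 14, 19} has 4 elements.
|A × B| = |A| × |B| = 7 × 4 = 28

28


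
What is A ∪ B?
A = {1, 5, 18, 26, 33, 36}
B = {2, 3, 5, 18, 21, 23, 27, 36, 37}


Set A = {1, 5, 18, 26, 33, 36}
Set B = {2, 3, 5, 18, 21, 23, 27, 36, 37}
A ∪ B includes all elements in either set.
Elements from A: {1, 5, 18, 26, 33, 36}
Elements from B not already included: {2, 3, 21, 23, 27, 37}
A ∪ B = {1, 2, 3, 5, 18, 21, 23, 26, 27, 33, 36, 37}

{1, 2, 3, 5, 18, 21, 23, 26, 27, 33, 36, 37}


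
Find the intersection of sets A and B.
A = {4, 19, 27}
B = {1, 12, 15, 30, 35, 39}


Set A = {4, 19, 27}
Set B = {1, 12, 15, 30, 35, 39}
A ∩ B includes only elements in both sets.
Check each element of A against B:
4 ✗, 19 ✗, 27 ✗
A ∩ B = {}

{}


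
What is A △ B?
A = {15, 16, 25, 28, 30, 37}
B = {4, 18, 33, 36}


Set A = {15, 16, 25, 28, 30, 37}
Set B = {4, 18, 33, 36}
A △ B = (A \ B) ∪ (B \ A)
Elements in A but not B: {15, 16, 25, 28, 30, 37}
Elements in B but not A: {4, 18, 33, 36}
A △ B = {4, 15, 16, 18, 25, 28, 30, 33, 36, 37}

{4, 15, 16, 18, 25, 28, 30, 33, 36, 37}


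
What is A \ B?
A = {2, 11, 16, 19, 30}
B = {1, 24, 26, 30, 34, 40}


Set A = {2, 11, 16, 19, 30}
Set B = {1, 24, 26, 30, 34, 40}
A \ B includes elements in A that are not in B.
Check each element of A:
2 (not in B, keep), 11 (not in B, keep), 16 (not in B, keep), 19 (not in B, keep), 30 (in B, remove)
A \ B = {2, 11, 16, 19}

{2, 11, 16, 19}


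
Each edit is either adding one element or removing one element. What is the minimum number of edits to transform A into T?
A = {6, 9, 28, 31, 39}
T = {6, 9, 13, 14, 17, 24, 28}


Set A = {6, 9, 28, 31, 39}
Set T = {6, 9, 13, 14, 17, 24, 28}
Elements to remove from A (in A, not in T): {31, 39} → 2 removals
Elements to add to A (in T, not in A): {13, 14, 17, 24} → 4 additions
Total edits = 2 + 4 = 6

6


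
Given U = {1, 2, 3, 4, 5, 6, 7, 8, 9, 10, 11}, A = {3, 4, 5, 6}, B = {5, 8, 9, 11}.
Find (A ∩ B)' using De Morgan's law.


U = {1, 2, 3, 4, 5, 6, 7, 8, 9, 10, 11}
A = {3, 4, 5, 6}, B = {5, 8, 9, 11}
A ∩ B = {5}
(A ∩ B)' = U \ (A ∩ B) = {1, 2, 3, 4, 6, 7, 8, 9, 10, 11}
Verification via A' ∪ B': A' = {1, 2, 7, 8, 9, 10, 11}, B' = {1, 2, 3, 4, 6, 7, 10}
A' ∪ B' = {1, 2, 3, 4, 6, 7, 8, 9, 10, 11} ✓

{1, 2, 3, 4, 6, 7, 8, 9, 10, 11}


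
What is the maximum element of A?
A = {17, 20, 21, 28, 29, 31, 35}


Set A = {17, 20, 21, 28, 29, 31, 35}
Elements in ascending order: 17, 20, 21, 28, 29, 31, 35
The largest element is 35.

35


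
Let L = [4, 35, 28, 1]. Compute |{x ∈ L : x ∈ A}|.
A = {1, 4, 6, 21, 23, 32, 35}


Set A = {1, 4, 6, 21, 23, 32, 35}
Candidates: [4, 35, 28, 1]
Check each candidate:
4 ∈ A, 35 ∈ A, 28 ∉ A, 1 ∈ A
Count of candidates in A: 3

3


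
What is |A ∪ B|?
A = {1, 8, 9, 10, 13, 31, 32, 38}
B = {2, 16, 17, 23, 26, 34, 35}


Set A = {1, 8, 9, 10, 13, 31, 32, 38}, |A| = 8
Set B = {2, 16, 17, 23, 26, 34, 35}, |B| = 7
A ∩ B = {}, |A ∩ B| = 0
|A ∪ B| = |A| + |B| - |A ∩ B| = 8 + 7 - 0 = 15

15


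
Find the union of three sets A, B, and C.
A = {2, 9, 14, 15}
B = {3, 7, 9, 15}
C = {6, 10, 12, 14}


Set A = {2, 9, 14, 15}
Set B = {3, 7, 9, 15}
Set C = {6, 10, 12, 14}
First, A ∪ B = {2, 3, 7, 9, 14, 15}
Then, (A ∪ B) ∪ C = {2, 3, 6, 7, 9, 10, 12, 14, 15}

{2, 3, 6, 7, 9, 10, 12, 14, 15}


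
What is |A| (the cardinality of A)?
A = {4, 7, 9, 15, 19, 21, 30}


Set A = {4, 7, 9, 15, 19, 21, 30}
Listing elements: 4, 7, 9, 15, 19, 21, 30
Counting: 7 elements
|A| = 7

7


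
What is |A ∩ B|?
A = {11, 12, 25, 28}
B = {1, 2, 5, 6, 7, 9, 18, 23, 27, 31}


Set A = {11, 12, 25, 28}
Set B = {1, 2, 5, 6, 7, 9, 18, 23, 27, 31}
A ∩ B = {}
|A ∩ B| = 0

0


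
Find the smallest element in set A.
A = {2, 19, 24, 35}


Set A = {2, 19, 24, 35}
Elements in ascending order: 2, 19, 24, 35
The smallest element is 2.

2


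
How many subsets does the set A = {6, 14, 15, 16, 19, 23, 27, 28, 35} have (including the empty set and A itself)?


Set A = {6, 14, 15, 16, 19, 23, 27, 28, 35}
|A| = 9
The power set P(A) contains all subsets of A.
|P(A)| = 2^|A| = 2^9 = 512

512


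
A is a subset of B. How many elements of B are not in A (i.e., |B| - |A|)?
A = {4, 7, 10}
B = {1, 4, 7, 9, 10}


Set A = {4, 7, 10}, |A| = 3
Set B = {1, 4, 7, 9, 10}, |B| = 5
Since A ⊆ B: B \ A = {1, 9}
|B| - |A| = 5 - 3 = 2

2


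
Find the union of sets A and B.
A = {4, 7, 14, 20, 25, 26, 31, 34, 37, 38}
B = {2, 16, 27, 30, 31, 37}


Set A = {4, 7, 14, 20, 25, 26, 31, 34, 37, 38}
Set B = {2, 16, 27, 30, 31, 37}
A ∪ B includes all elements in either set.
Elements from A: {4, 7, 14, 20, 25, 26, 31, 34, 37, 38}
Elements from B not already included: {2, 16, 27, 30}
A ∪ B = {2, 4, 7, 14, 16, 20, 25, 26, 27, 30, 31, 34, 37, 38}

{2, 4, 7, 14, 16, 20, 25, 26, 27, 30, 31, 34, 37, 38}


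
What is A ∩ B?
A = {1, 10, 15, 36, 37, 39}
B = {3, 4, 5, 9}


Set A = {1, 10, 15, 36, 37, 39}
Set B = {3, 4, 5, 9}
A ∩ B includes only elements in both sets.
Check each element of A against B:
1 ✗, 10 ✗, 15 ✗, 36 ✗, 37 ✗, 39 ✗
A ∩ B = {}

{}


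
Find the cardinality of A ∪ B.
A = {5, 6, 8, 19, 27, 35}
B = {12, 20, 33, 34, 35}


Set A = {5, 6, 8, 19, 27, 35}, |A| = 6
Set B = {12, 20, 33, 34, 35}, |B| = 5
A ∩ B = {35}, |A ∩ B| = 1
|A ∪ B| = |A| + |B| - |A ∩ B| = 6 + 5 - 1 = 10

10


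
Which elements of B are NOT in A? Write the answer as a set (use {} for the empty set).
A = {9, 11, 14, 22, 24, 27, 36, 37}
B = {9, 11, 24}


Set A = {9, 11, 14, 22, 24, 27, 36, 37}
Set B = {9, 11, 24}
Check each element of B against A:
9 ∈ A, 11 ∈ A, 24 ∈ A
Elements of B not in A: {}

{}


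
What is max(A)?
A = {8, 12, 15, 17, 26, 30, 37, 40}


Set A = {8, 12, 15, 17, 26, 30, 37, 40}
Elements in ascending order: 8, 12, 15, 17, 26, 30, 37, 40
The largest element is 40.

40


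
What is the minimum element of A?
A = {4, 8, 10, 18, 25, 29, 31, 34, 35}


Set A = {4, 8, 10, 18, 25, 29, 31, 34, 35}
Elements in ascending order: 4, 8, 10, 18, 25, 29, 31, 34, 35
The smallest element is 4.

4


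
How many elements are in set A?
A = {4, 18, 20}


Set A = {4, 18, 20}
Listing elements: 4, 18, 20
Counting: 3 elements
|A| = 3

3


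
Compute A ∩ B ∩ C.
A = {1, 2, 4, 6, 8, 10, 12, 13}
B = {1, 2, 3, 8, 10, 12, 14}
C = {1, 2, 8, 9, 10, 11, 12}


Set A = {1, 2, 4, 6, 8, 10, 12, 13}
Set B = {1, 2, 3, 8, 10, 12, 14}
Set C = {1, 2, 8, 9, 10, 11, 12}
First, A ∩ B = {1, 2, 8, 10, 12}
Then, (A ∩ B) ∩ C = {1, 2, 8, 10, 12}

{1, 2, 8, 10, 12}


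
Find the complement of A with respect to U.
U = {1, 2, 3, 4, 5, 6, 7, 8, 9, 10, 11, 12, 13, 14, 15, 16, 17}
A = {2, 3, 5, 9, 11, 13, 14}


Universal set U = {1, 2, 3, 4, 5, 6, 7, 8, 9, 10, 11, 12, 13, 14, 15, 16, 17}
Set A = {2, 3, 5, 9, 11, 13, 14}
A' = U \ A = elements in U but not in A
Checking each element of U:
1 (not in A, include), 2 (in A, exclude), 3 (in A, exclude), 4 (not in A, include), 5 (in A, exclude), 6 (not in A, include), 7 (not in A, include), 8 (not in A, include), 9 (in A, exclude), 10 (not in A, include), 11 (in A, exclude), 12 (not in A, include), 13 (in A, exclude), 14 (in A, exclude), 15 (not in A, include), 16 (not in A, include), 17 (not in A, include)
A' = {1, 4, 6, 7, 8, 10, 12, 15, 16, 17}

{1, 4, 6, 7, 8, 10, 12, 15, 16, 17}


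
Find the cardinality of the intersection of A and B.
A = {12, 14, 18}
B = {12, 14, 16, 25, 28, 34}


Set A = {12, 14, 18}
Set B = {12, 14, 16, 25, 28, 34}
A ∩ B = {12, 14}
|A ∩ B| = 2

2


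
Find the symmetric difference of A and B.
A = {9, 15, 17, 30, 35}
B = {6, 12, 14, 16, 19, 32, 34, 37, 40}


Set A = {9, 15, 17, 30, 35}
Set B = {6, 12, 14, 16, 19, 32, 34, 37, 40}
A △ B = (A \ B) ∪ (B \ A)
Elements in A but not B: {9, 15, 17, 30, 35}
Elements in B but not A: {6, 12, 14, 16, 19, 32, 34, 37, 40}
A △ B = {6, 9, 12, 14, 15, 16, 17, 19, 30, 32, 34, 35, 37, 40}

{6, 9, 12, 14, 15, 16, 17, 19, 30, 32, 34, 35, 37, 40}


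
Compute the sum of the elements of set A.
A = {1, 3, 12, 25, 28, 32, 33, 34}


Set A = {1, 3, 12, 25, 28, 32, 33, 34}
Sum = 1 + 3 + 12 + 25 + 28 + 32 + 33 + 34 = 168

168


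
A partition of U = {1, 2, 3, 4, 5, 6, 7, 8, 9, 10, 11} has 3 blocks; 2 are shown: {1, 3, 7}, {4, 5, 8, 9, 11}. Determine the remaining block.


U = {1, 2, 3, 4, 5, 6, 7, 8, 9, 10, 11}
Shown blocks: {1, 3, 7}, {4, 5, 8, 9, 11}
A partition's blocks are pairwise disjoint and cover U, so the missing block = U \ (union of shown blocks).
Union of shown blocks: {1, 3, 4, 5, 7, 8, 9, 11}
Missing block = U \ (union) = {2, 6, 10}

{2, 6, 10}


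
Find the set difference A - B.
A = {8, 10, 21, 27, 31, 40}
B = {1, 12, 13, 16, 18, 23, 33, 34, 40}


Set A = {8, 10, 21, 27, 31, 40}
Set B = {1, 12, 13, 16, 18, 23, 33, 34, 40}
A \ B includes elements in A that are not in B.
Check each element of A:
8 (not in B, keep), 10 (not in B, keep), 21 (not in B, keep), 27 (not in B, keep), 31 (not in B, keep), 40 (in B, remove)
A \ B = {8, 10, 21, 27, 31}

{8, 10, 21, 27, 31}


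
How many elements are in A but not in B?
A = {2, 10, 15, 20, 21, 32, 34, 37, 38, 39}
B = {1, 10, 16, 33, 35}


Set A = {2, 10, 15, 20, 21, 32, 34, 37, 38, 39}
Set B = {1, 10, 16, 33, 35}
A \ B = {2, 15, 20, 21, 32, 34, 37, 38, 39}
|A \ B| = 9

9


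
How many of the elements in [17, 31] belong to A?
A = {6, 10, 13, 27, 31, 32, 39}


Set A = {6, 10, 13, 27, 31, 32, 39}
Candidates: [17, 31]
Check each candidate:
17 ∉ A, 31 ∈ A
Count of candidates in A: 1

1


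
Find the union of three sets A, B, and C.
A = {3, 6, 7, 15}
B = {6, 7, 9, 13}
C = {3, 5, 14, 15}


Set A = {3, 6, 7, 15}
Set B = {6, 7, 9, 13}
Set C = {3, 5, 14, 15}
First, A ∪ B = {3, 6, 7, 9, 13, 15}
Then, (A ∪ B) ∪ C = {3, 5, 6, 7, 9, 13, 14, 15}

{3, 5, 6, 7, 9, 13, 14, 15}


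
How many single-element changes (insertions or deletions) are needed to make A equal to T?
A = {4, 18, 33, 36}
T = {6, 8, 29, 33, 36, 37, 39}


Set A = {4, 18, 33, 36}
Set T = {6, 8, 29, 33, 36, 37, 39}
Elements to remove from A (in A, not in T): {4, 18} → 2 removals
Elements to add to A (in T, not in A): {6, 8, 29, 37, 39} → 5 additions
Total edits = 2 + 5 = 7

7


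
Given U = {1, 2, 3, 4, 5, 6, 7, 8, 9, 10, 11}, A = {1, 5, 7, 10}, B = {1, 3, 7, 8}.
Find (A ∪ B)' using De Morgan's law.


U = {1, 2, 3, 4, 5, 6, 7, 8, 9, 10, 11}
A = {1, 5, 7, 10}, B = {1, 3, 7, 8}
A ∪ B = {1, 3, 5, 7, 8, 10}
(A ∪ B)' = U \ (A ∪ B) = {2, 4, 6, 9, 11}
Verification via A' ∩ B': A' = {2, 3, 4, 6, 8, 9, 11}, B' = {2, 4, 5, 6, 9, 10, 11}
A' ∩ B' = {2, 4, 6, 9, 11} ✓

{2, 4, 6, 9, 11}


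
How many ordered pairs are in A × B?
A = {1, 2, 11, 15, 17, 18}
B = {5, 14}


Set A = {1, 2, 11, 15, 17, 18} has 6 elements.
Set B = {5, 14} has 2 elements.
|A × B| = |A| × |B| = 6 × 2 = 12

12


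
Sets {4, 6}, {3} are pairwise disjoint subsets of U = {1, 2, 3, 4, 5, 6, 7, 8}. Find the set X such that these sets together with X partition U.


U = {1, 2, 3, 4, 5, 6, 7, 8}
Shown blocks: {4, 6}, {3}
A partition's blocks are pairwise disjoint and cover U, so the missing block = U \ (union of shown blocks).
Union of shown blocks: {3, 4, 6}
Missing block = U \ (union) = {1, 2, 5, 7, 8}

{1, 2, 5, 7, 8}


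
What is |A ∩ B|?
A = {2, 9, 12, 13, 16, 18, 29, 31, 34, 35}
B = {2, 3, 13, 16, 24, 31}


Set A = {2, 9, 12, 13, 16, 18, 29, 31, 34, 35}
Set B = {2, 3, 13, 16, 24, 31}
A ∩ B = {2, 13, 16, 31}
|A ∩ B| = 4

4


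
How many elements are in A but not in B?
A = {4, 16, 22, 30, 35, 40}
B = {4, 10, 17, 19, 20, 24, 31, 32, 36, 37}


Set A = {4, 16, 22, 30, 35, 40}
Set B = {4, 10, 17, 19, 20, 24, 31, 32, 36, 37}
A \ B = {16, 22, 30, 35, 40}
|A \ B| = 5

5


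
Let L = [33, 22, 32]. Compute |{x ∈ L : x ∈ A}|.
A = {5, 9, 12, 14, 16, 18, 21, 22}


Set A = {5, 9, 12, 14, 16, 18, 21, 22}
Candidates: [33, 22, 32]
Check each candidate:
33 ∉ A, 22 ∈ A, 32 ∉ A
Count of candidates in A: 1

1


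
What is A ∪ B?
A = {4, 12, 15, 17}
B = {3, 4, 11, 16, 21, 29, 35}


Set A = {4, 12, 15, 17}
Set B = {3, 4, 11, 16, 21, 29, 35}
A ∪ B includes all elements in either set.
Elements from A: {4, 12, 15, 17}
Elements from B not already included: {3, 11, 16, 21, 29, 35}
A ∪ B = {3, 4, 11, 12, 15, 16, 17, 21, 29, 35}

{3, 4, 11, 12, 15, 16, 17, 21, 29, 35}


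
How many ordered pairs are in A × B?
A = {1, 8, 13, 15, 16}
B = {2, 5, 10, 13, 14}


Set A = {1, 8, 13, 15, 16} has 5 elements.
Set B = {2, 5, 10, 13, 14} has 5 elements.
|A × B| = |A| × |B| = 5 × 5 = 25

25
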